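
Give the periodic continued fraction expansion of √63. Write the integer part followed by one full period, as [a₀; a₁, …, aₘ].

[7; 1, 14]

a₀ = ⌊√63⌋ = 7.
With m₀=0, d₀=1 and mₖ₊₁ = dₖaₖ − mₖ, dₖ₊₁ = (n − mₖ₊₁²)/dₖ, aₖ₊₁ = ⌊(a₀+mₖ₊₁)/dₖ₊₁⌋:
  k=1: m=7, d=14, a=1
  k=2: m=7, d=1, a=14
d=1 and a=2a₀=14 at k=2, so the next step gives (m, d) = (7, 14) again — its k=1 value — and the period has length 2.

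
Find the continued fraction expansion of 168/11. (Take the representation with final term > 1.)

[15; 3, 1, 2]

168 = 15*11 + 3
11 = 3*3 + 2
3 = 1*2 + 1
2 = 2*1 + 0  (stop)
So 168/11 = [15; 3, 1, 2].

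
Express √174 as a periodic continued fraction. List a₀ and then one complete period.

[13; 5, 4, 5, 26]

a₀ = ⌊√174⌋ = 13.
With m₀=0, d₀=1 and mₖ₊₁ = dₖaₖ − mₖ, dₖ₊₁ = (n − mₖ₊₁²)/dₖ, aₖ₊₁ = ⌊(a₀+mₖ₊₁)/dₖ₊₁⌋:
  k=1: m=13, d=5, a=5
  k=2: m=12, d=6, a=4
  k=3: m=12, d=5, a=5
  k=4: m=13, d=1, a=26
d=1 and a=2a₀=26 at k=4, so the next step gives (m, d) = (13, 5) again — its k=1 value — and the period has length 4.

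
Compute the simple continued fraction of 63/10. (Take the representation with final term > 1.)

63 = 6×10 + 3
10 = 3×3 + 1
3 = 3×1 + 0  (stop)
So 63/10 = [6; 3, 3].

[6; 3, 3]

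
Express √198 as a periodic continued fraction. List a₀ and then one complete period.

a₀ = ⌊√198⌋ = 14.
With m₀=0, d₀=1 and mₖ₊₁ = dₖaₖ − mₖ, dₖ₊₁ = (n − mₖ₊₁²)/dₖ, aₖ₊₁ = ⌊(a₀+mₖ₊₁)/dₖ₊₁⌋:
  k=1: m=14, d=2, a=14
  k=2: m=14, d=1, a=28
d=1 and a=2a₀=28 at k=2, so the next step gives (m, d) = (14, 2) again — its k=1 value — and the period has length 2.

[14; 14, 28]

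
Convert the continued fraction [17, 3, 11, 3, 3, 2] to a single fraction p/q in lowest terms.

13911/803

Fold from the inside: start with 2/1.
  3 + 1/2 = 7/2
  3 + 2/7 = 23/7
  11 + 7/23 = 260/23
  3 + 23/260 = 803/260
  17 + 260/803 = 13911/803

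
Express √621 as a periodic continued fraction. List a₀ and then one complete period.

[24; 1, 11, 2, 11, 1, 48]

a₀ = ⌊√621⌋ = 24.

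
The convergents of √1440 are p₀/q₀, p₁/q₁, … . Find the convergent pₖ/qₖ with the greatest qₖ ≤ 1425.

√1440 = [37; 1, 17, 1, 74, …] (period length 4).
Convergents:
  p_0/q_0 = 37/1
  p_1/q_1 = 38/1
  p_2/q_2 = 683/18
  p_3/q_3 = 721/19
  p_4/q_4 = 54037/1424
  p_5/q_5 = 54758/1443
q_4 = 1424 ≤ 1425 < 1443 = q_5, so the answer is 54037/1424.

54037/1424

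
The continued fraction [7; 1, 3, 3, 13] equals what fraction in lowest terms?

Fold from the inside: start with 13/1.
  3 + 1/13 = 40/13
  3 + 13/40 = 133/40
  1 + 40/133 = 173/133
  7 + 133/173 = 1344/173

1344/173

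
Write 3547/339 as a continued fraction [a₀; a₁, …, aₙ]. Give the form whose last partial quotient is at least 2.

[10; 2, 6, 3, 1, 1, 3]

3547 = 10·339 + 157
339 = 2·157 + 25
157 = 6·25 + 7
25 = 3·7 + 4
7 = 1·4 + 3
4 = 1·3 + 1
3 = 3·1 + 0  (stop)
So 3547/339 = [10; 2, 6, 3, 1, 1, 3].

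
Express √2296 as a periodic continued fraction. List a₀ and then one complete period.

a₀ = ⌊√2296⌋ = 47.
With m₀=0, d₀=1 and mₖ₊₁ = dₖaₖ − mₖ, dₖ₊₁ = (n − mₖ₊₁²)/dₖ, aₖ₊₁ = ⌊(a₀+mₖ₊₁)/dₖ₊₁⌋:
  k=1: m=47, d=87, a=1
  k=2: m=40, d=8, a=10
  k=3: m=40, d=87, a=1
  k=4: m=47, d=1, a=94
d=1 and a=2a₀=94 at k=4, so the next step gives (m, d) = (47, 87) again — its k=1 value — and the period has length 4.

[47; 1, 10, 1, 94]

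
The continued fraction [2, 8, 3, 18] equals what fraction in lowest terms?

Using pₖ = aₖpₖ₋₁ + pₖ₋₂ and qₖ = aₖqₖ₋₁ + qₖ₋₂:
  k=0: a=2, p=2, q=1
  k=1: a=8, p=17, q=8
  k=2: a=3, p=53, q=25
  k=3: a=18, p=971, q=458

971/458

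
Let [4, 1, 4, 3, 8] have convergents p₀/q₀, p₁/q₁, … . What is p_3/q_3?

77/16

Using pₖ = aₖpₖ₋₁ + pₖ₋₂, qₖ = aₖqₖ₋₁ + qₖ₋₂ (with p₋₁=1, p₋₂=0, q₋₁=0, q₋₂=1):
  k=0: a=4, p=4, q=1
  k=1: a=1, p=5, q=1
  k=2: a=4, p=24, q=5
  k=3: a=3, p=77, q=16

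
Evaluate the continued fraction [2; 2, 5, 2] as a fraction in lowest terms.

Fold from the inside: start with 2/1.
  5 + 1/2 = 11/2
  2 + 2/11 = 24/11
  2 + 11/24 = 59/24

59/24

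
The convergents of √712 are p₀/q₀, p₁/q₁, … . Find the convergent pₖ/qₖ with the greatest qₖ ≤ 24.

√712 = [26; 1, 2, 6, 2, 1, 52, …] (period length 6).
Convergents:
  p_0/q_0 = 26/1
  p_1/q_1 = 27/1
  p_2/q_2 = 80/3
  p_3/q_3 = 507/19
  p_4/q_4 = 1094/41
q_3 = 19 ≤ 24 < 41 = q_4, so the answer is 507/19.

507/19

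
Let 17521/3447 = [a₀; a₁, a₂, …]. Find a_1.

12

17521 = 5·3447 + 286   →  a_0 = 5
3447 = 12·286 + 15   →  a_1 = 12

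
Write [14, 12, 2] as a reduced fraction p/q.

Fold from the inside: start with 2/1.
  12 + 1/2 = 25/2
  14 + 2/25 = 352/25

352/25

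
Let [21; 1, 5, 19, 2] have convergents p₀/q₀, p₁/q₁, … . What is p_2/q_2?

131/6

Using pₖ = aₖpₖ₋₁ + pₖ₋₂, qₖ = aₖqₖ₋₁ + qₖ₋₂ (with p₋₁=1, p₋₂=0, q₋₁=0, q₋₂=1):
  k=0: a=21, p=21, q=1
  k=1: a=1, p=22, q=1
  k=2: a=5, p=131, q=6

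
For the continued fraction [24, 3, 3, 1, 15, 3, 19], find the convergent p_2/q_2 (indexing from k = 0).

243/10

Using pₖ = aₖpₖ₋₁ + pₖ₋₂, qₖ = aₖqₖ₋₁ + qₖ₋₂ (with p₋₁=1, p₋₂=0, q₋₁=0, q₋₂=1):
  k=0: a=24, p=24, q=1
  k=1: a=3, p=73, q=3
  k=2: a=3, p=243, q=10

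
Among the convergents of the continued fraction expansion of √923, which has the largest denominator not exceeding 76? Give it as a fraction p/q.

√923 = [30; 2, 1, 1, 1, 2, 60, …] (period length 6).
Convergents:
  p_0/q_0 = 30/1
  p_1/q_1 = 61/2
  p_2/q_2 = 91/3
  p_3/q_3 = 152/5
  p_4/q_4 = 243/8
  p_5/q_5 = 638/21
  p_6/q_6 = 38523/1268
q_5 = 21 ≤ 76 < 1268 = q_6, so the answer is 638/21.

638/21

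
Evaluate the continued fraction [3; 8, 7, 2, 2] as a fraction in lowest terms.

Using pₖ = aₖpₖ₋₁ + pₖ₋₂ and qₖ = aₖqₖ₋₁ + qₖ₋₂:
  k=0: a=3, p=3, q=1
  k=1: a=8, p=25, q=8
  k=2: a=7, p=178, q=57
  k=3: a=2, p=381, q=122
  k=4: a=2, p=940, q=301

940/301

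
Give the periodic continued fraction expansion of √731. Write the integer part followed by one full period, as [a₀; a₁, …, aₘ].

[27; 27, 54]

a₀ = ⌊√731⌋ = 27.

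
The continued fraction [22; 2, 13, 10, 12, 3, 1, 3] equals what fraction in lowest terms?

1134265/50453

Fold from the inside: start with 3/1.
  1 + 1/3 = 4/3
  3 + 3/4 = 15/4
  12 + 4/15 = 184/15
  10 + 15/184 = 1855/184
  13 + 184/1855 = 24299/1855
  2 + 1855/24299 = 50453/24299
  22 + 24299/50453 = 1134265/50453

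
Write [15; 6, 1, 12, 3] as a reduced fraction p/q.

4195/277

Fold from the inside: start with 3/1.
  12 + 1/3 = 37/3
  1 + 3/37 = 40/37
  6 + 37/40 = 277/40
  15 + 40/277 = 4195/277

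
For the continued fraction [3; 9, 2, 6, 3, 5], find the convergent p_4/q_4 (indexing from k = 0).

1205/388

Using pₖ = aₖpₖ₋₁ + pₖ₋₂, qₖ = aₖqₖ₋₁ + qₖ₋₂ (with p₋₁=1, p₋₂=0, q₋₁=0, q₋₂=1):
  k=0: a=3, p=3, q=1
  k=1: a=9, p=28, q=9
  k=2: a=2, p=59, q=19
  k=3: a=6, p=382, q=123
  k=4: a=3, p=1205, q=388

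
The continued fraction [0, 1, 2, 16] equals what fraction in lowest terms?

33/49

Fold from the inside: start with 16/1.
  2 + 1/16 = 33/16
  1 + 16/33 = 49/33
  0 + 33/49 = 33/49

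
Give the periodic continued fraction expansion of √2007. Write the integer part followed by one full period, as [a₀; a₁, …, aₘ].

a₀ = ⌊√2007⌋ = 44.

[44; 1, 3, 1, 88]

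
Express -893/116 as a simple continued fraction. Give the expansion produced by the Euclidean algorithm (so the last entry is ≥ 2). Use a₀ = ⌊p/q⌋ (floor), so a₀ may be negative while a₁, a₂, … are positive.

-893 = -8×116 + 35
116 = 3×35 + 11
35 = 3×11 + 2
11 = 5×2 + 1
2 = 2×1 + 0  (stop)
So -893/116 = [-8; 3, 3, 5, 2].

[-8; 3, 3, 5, 2]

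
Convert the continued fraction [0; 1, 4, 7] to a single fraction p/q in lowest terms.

29/36

Using pₖ = aₖpₖ₋₁ + pₖ₋₂ and qₖ = aₖqₖ₋₁ + qₖ₋₂:
  k=0: a=0, p=0, q=1
  k=1: a=1, p=1, q=1
  k=2: a=4, p=4, q=5
  k=3: a=7, p=29, q=36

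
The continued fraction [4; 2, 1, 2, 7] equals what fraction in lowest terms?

Using pₖ = aₖpₖ₋₁ + pₖ₋₂ and qₖ = aₖqₖ₋₁ + qₖ₋₂:
  k=0: a=4, p=4, q=1
  k=1: a=2, p=9, q=2
  k=2: a=1, p=13, q=3
  k=3: a=2, p=35, q=8
  k=4: a=7, p=258, q=59

258/59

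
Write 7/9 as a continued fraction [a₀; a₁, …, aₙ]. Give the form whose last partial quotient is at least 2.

[0; 1, 3, 2]

7 = 0×9 + 7
9 = 1×7 + 2
7 = 3×2 + 1
2 = 2×1 + 0  (stop)
So 7/9 = [0; 1, 3, 2].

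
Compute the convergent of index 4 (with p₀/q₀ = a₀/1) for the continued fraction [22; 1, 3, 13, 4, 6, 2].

4915/216

Using pₖ = aₖpₖ₋₁ + pₖ₋₂, qₖ = aₖqₖ₋₁ + qₖ₋₂ (with p₋₁=1, p₋₂=0, q₋₁=0, q₋₂=1):
  k=0: a=22, p=22, q=1
  k=1: a=1, p=23, q=1
  k=2: a=3, p=91, q=4
  k=3: a=13, p=1206, q=53
  k=4: a=4, p=4915, q=216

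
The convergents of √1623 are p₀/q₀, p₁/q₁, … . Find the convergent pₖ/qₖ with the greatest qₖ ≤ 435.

√1623 = [40; 3, 2, 26, 2, 3, 80, …] (period length 6).
Convergents:
  p_0/q_0 = 40/1
  p_1/q_1 = 121/3
  p_2/q_2 = 282/7
  p_3/q_3 = 7453/185
  p_4/q_4 = 15188/377
  p_5/q_5 = 53017/1316
q_4 = 377 ≤ 435 < 1316 = q_5, so the answer is 15188/377.

15188/377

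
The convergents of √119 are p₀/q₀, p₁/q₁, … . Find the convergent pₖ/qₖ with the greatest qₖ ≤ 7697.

√119 = [10; 1, 9, 1, 20, …] (period length 4).
Convergents:
  p_0/q_0 = 10/1
  p_1/q_1 = 11/1
  p_2/q_2 = 109/10
  p_3/q_3 = 120/11
  p_4/q_4 = 2509/230
  p_5/q_5 = 2629/241
  p_6/q_6 = 26170/2399
  p_7/q_7 = 28799/2640
  p_8/q_8 = 602150/55199
q_7 = 2640 ≤ 7697 < 55199 = q_8, so the answer is 28799/2640.

28799/2640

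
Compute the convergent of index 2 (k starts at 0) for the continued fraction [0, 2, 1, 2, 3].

1/3

Using pₖ = aₖpₖ₋₁ + pₖ₋₂, qₖ = aₖqₖ₋₁ + qₖ₋₂ (with p₋₁=1, p₋₂=0, q₋₁=0, q₋₂=1):
  k=0: a=0, p=0, q=1
  k=1: a=2, p=1, q=2
  k=2: a=1, p=1, q=3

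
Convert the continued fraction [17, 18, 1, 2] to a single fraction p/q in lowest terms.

955/56

Using pₖ = aₖpₖ₋₁ + pₖ₋₂ and qₖ = aₖqₖ₋₁ + qₖ₋₂:
  k=0: a=17, p=17, q=1
  k=1: a=18, p=307, q=18
  k=2: a=1, p=324, q=19
  k=3: a=2, p=955, q=56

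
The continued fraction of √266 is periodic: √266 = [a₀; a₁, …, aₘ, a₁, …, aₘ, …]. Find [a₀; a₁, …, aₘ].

[16; 3, 4, 3, 32]

a₀ = ⌊√266⌋ = 16.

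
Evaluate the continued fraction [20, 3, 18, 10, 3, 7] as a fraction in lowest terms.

255128/12551

Fold from the inside: start with 7/1.
  3 + 1/7 = 22/7
  10 + 7/22 = 227/22
  18 + 22/227 = 4108/227
  3 + 227/4108 = 12551/4108
  20 + 4108/12551 = 255128/12551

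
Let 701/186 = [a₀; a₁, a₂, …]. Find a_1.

1

701 = 3·186 + 143   →  a_0 = 3
186 = 1·143 + 43   →  a_1 = 1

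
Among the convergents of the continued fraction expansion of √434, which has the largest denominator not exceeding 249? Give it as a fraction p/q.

√434 = [20; 1, 4, 1, 40, …] (period length 4).
Convergents:
  p_0/q_0 = 20/1
  p_1/q_1 = 21/1
  p_2/q_2 = 104/5
  p_3/q_3 = 125/6
  p_4/q_4 = 5104/245
  p_5/q_5 = 5229/251
q_4 = 245 ≤ 249 < 251 = q_5, so the answer is 5104/245.

5104/245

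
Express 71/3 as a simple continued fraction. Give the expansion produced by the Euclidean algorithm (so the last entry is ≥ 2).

[23; 1, 2]

71 = 23·3 + 2
3 = 1·2 + 1
2 = 2·1 + 0  (stop)
So 71/3 = [23; 1, 2].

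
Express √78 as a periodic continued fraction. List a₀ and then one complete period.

a₀ = ⌊√78⌋ = 8.
With m₀=0, d₀=1 and mₖ₊₁ = dₖaₖ − mₖ, dₖ₊₁ = (n − mₖ₊₁²)/dₖ, aₖ₊₁ = ⌊(a₀+mₖ₊₁)/dₖ₊₁⌋:
  k=1: m=8, d=14, a=1
  k=2: m=6, d=3, a=4
  k=3: m=6, d=14, a=1
  k=4: m=8, d=1, a=16
d=1 and a=2a₀=16 at k=4, so the next step gives (m, d) = (8, 14) again — its k=1 value — and the period has length 4.

[8; 1, 4, 1, 16]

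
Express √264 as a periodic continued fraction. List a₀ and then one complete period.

a₀ = ⌊√264⌋ = 16.
With m₀=0, d₀=1 and mₖ₊₁ = dₖaₖ − mₖ, dₖ₊₁ = (n − mₖ₊₁²)/dₖ, aₖ₊₁ = ⌊(a₀+mₖ₊₁)/dₖ₊₁⌋:
  k=1: m=16, d=8, a=4
  k=2: m=16, d=1, a=32
d=1 and a=2a₀=32 at k=2, so the next step gives (m, d) = (16, 8) again — its k=1 value — and the period has length 2.

[16; 4, 32]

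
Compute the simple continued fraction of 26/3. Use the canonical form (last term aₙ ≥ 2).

[8; 1, 2]

26 = 8×3 + 2
3 = 1×2 + 1
2 = 2×1 + 0  (stop)
So 26/3 = [8; 1, 2].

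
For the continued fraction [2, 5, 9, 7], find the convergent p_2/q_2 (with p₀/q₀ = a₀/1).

Using pₖ = aₖpₖ₋₁ + pₖ₋₂, qₖ = aₖqₖ₋₁ + qₖ₋₂ (with p₋₁=1, p₋₂=0, q₋₁=0, q₋₂=1):
  k=0: a=2, p=2, q=1
  k=1: a=5, p=11, q=5
  k=2: a=9, p=101, q=46

101/46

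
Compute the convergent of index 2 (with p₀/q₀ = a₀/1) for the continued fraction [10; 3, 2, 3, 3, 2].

Using pₖ = aₖpₖ₋₁ + pₖ₋₂, qₖ = aₖqₖ₋₁ + qₖ₋₂ (with p₋₁=1, p₋₂=0, q₋₁=0, q₋₂=1):
  k=0: a=10, p=10, q=1
  k=1: a=3, p=31, q=3
  k=2: a=2, p=72, q=7

72/7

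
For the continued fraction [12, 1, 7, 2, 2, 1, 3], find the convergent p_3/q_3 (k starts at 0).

Using pₖ = aₖpₖ₋₁ + pₖ₋₂, qₖ = aₖqₖ₋₁ + qₖ₋₂ (with p₋₁=1, p₋₂=0, q₋₁=0, q₋₂=1):
  k=0: a=12, p=12, q=1
  k=1: a=1, p=13, q=1
  k=2: a=7, p=103, q=8
  k=3: a=2, p=219, q=17

219/17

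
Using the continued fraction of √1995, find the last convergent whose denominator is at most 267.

11881/266

√1995 = [44; 1, 1, 1, 88, …] (period length 4).
Convergents:
  p_0/q_0 = 44/1
  p_1/q_1 = 45/1
  p_2/q_2 = 89/2
  p_3/q_3 = 134/3
  p_4/q_4 = 11881/266
  p_5/q_5 = 12015/269
q_4 = 266 ≤ 267 < 269 = q_5, so the answer is 11881/266.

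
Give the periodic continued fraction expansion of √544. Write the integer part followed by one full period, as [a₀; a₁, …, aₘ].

[23; 3, 11, 3, 46]

a₀ = ⌊√544⌋ = 23.
With m₀=0, d₀=1 and mₖ₊₁ = dₖaₖ − mₖ, dₖ₊₁ = (n − mₖ₊₁²)/dₖ, aₖ₊₁ = ⌊(a₀+mₖ₊₁)/dₖ₊₁⌋:
  k=1: m=23, d=15, a=3
  k=2: m=22, d=4, a=11
  k=3: m=22, d=15, a=3
  k=4: m=23, d=1, a=46
d=1 and a=2a₀=46 at k=4, so the next step gives (m, d) = (23, 15) again — its k=1 value — and the period has length 4.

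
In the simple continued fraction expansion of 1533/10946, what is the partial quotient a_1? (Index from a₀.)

7

1533 = 0·10946 + 1533   →  a_0 = 0
10946 = 7·1533 + 215   →  a_1 = 7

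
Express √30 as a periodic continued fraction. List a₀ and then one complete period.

[5; 2, 10]

a₀ = ⌊√30⌋ = 5.
With m₀=0, d₀=1 and mₖ₊₁ = dₖaₖ − mₖ, dₖ₊₁ = (n − mₖ₊₁²)/dₖ, aₖ₊₁ = ⌊(a₀+mₖ₊₁)/dₖ₊₁⌋:
  k=1: m=5, d=5, a=2
  k=2: m=5, d=1, a=10
d=1 and a=2a₀=10 at k=2, so the next step gives (m, d) = (5, 5) again — its k=1 value — and the period has length 2.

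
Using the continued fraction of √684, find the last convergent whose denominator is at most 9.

√684 = [26; 6, 1, 1, 12, 1, 1, 6, 52, …] (period length 8).
Convergents:
  p_0/q_0 = 26/1
  p_1/q_1 = 157/6
  p_2/q_2 = 183/7
  p_3/q_3 = 340/13
q_2 = 7 ≤ 9 < 13 = q_3, so the answer is 183/7.

183/7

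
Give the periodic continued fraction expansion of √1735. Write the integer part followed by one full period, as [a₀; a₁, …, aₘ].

a₀ = ⌊√1735⌋ = 41.
With m₀=0, d₀=1 and mₖ₊₁ = dₖaₖ − mₖ, dₖ₊₁ = (n − mₖ₊₁²)/dₖ, aₖ₊₁ = ⌊(a₀+mₖ₊₁)/dₖ₊₁⌋:
  k=1: m=41, d=54, a=1
  k=2: m=13, d=29, a=1
  k=3: m=16, d=51, a=1
  k=4: m=35, d=10, a=7
  k=5: m=35, d=51, a=1
  k=6: m=16, d=29, a=1
  k=7: m=13, d=54, a=1
  k=8: m=41, d=1, a=82
d=1 and a=2a₀=82 at k=8, so the next step gives (m, d) = (41, 54) again — its k=1 value — and the period has length 8.

[41; 1, 1, 1, 7, 1, 1, 1, 82]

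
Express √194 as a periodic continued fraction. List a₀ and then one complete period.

[13; 1, 12, 1, 26]

a₀ = ⌊√194⌋ = 13.
With m₀=0, d₀=1 and mₖ₊₁ = dₖaₖ − mₖ, dₖ₊₁ = (n − mₖ₊₁²)/dₖ, aₖ₊₁ = ⌊(a₀+mₖ₊₁)/dₖ₊₁⌋:
  k=1: m=13, d=25, a=1
  k=2: m=12, d=2, a=12
  k=3: m=12, d=25, a=1
  k=4: m=13, d=1, a=26
d=1 and a=2a₀=26 at k=4, so the next step gives (m, d) = (13, 25) again — its k=1 value — and the period has length 4.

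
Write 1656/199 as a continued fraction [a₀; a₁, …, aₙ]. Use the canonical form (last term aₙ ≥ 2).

1656 = 8×199 + 64
199 = 3×64 + 7
64 = 9×7 + 1
7 = 7×1 + 0  (stop)
So 1656/199 = [8; 3, 9, 7].

[8; 3, 9, 7]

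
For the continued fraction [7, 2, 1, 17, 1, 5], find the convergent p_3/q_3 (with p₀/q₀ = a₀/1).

389/53

Using pₖ = aₖpₖ₋₁ + pₖ₋₂, qₖ = aₖqₖ₋₁ + qₖ₋₂ (with p₋₁=1, p₋₂=0, q₋₁=0, q₋₂=1):
  k=0: a=7, p=7, q=1
  k=1: a=2, p=15, q=2
  k=2: a=1, p=22, q=3
  k=3: a=17, p=389, q=53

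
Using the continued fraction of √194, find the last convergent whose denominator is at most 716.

5446/391

√194 = [13; 1, 12, 1, 26, …] (period length 4).
Convergents:
  p_0/q_0 = 13/1
  p_1/q_1 = 14/1
  p_2/q_2 = 181/13
  p_3/q_3 = 195/14
  p_4/q_4 = 5251/377
  p_5/q_5 = 5446/391
  p_6/q_6 = 70603/5069
q_5 = 391 ≤ 716 < 5069 = q_6, so the answer is 5446/391.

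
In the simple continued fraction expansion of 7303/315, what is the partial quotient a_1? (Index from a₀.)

5

7303 = 23·315 + 58   →  a_0 = 23
315 = 5·58 + 25   →  a_1 = 5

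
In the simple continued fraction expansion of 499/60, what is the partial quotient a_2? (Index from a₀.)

6

499 = 8·60 + 19   →  a_0 = 8
60 = 3·19 + 3   →  a_1 = 3
19 = 6·3 + 1   →  a_2 = 6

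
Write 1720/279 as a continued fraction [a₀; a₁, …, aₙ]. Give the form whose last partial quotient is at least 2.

[6; 6, 15, 3]

1720 = 6*279 + 46
279 = 6*46 + 3
46 = 15*3 + 1
3 = 3*1 + 0  (stop)
So 1720/279 = [6; 6, 15, 3].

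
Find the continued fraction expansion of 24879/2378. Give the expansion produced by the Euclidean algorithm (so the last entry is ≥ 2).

24879 = 10*2378 + 1099
2378 = 2*1099 + 180
1099 = 6*180 + 19
180 = 9*19 + 9
19 = 2*9 + 1
9 = 9*1 + 0  (stop)
So 24879/2378 = [10; 2, 6, 9, 2, 9].

[10; 2, 6, 9, 2, 9]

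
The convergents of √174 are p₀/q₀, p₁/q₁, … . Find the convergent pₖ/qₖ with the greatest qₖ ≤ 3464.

√174 = [13; 5, 4, 5, 26, …] (period length 4).
Convergents:
  p_0/q_0 = 13/1
  p_1/q_1 = 66/5
  p_2/q_2 = 277/21
  p_3/q_3 = 1451/110
  p_4/q_4 = 38003/2881
  p_5/q_5 = 191466/14515
q_4 = 2881 ≤ 3464 < 14515 = q_5, so the answer is 38003/2881.

38003/2881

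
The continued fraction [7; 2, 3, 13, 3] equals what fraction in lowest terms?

2125/286

Using pₖ = aₖpₖ₋₁ + pₖ₋₂ and qₖ = aₖqₖ₋₁ + qₖ₋₂:
  k=0: a=7, p=7, q=1
  k=1: a=2, p=15, q=2
  k=2: a=3, p=52, q=7
  k=3: a=13, p=691, q=93
  k=4: a=3, p=2125, q=286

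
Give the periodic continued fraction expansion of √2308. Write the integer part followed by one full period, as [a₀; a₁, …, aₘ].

[48; 24, 96]

a₀ = ⌊√2308⌋ = 48.
With m₀=0, d₀=1 and mₖ₊₁ = dₖaₖ − mₖ, dₖ₊₁ = (n − mₖ₊₁²)/dₖ, aₖ₊₁ = ⌊(a₀+mₖ₊₁)/dₖ₊₁⌋:
  k=1: m=48, d=4, a=24
  k=2: m=48, d=1, a=96
d=1 and a=2a₀=96 at k=2, so the next step gives (m, d) = (48, 4) again — its k=1 value — and the period has length 2.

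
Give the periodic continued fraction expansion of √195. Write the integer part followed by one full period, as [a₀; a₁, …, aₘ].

[13; 1, 26]

a₀ = ⌊√195⌋ = 13.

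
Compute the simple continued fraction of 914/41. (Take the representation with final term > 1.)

[22; 3, 2, 2, 2]

914 = 22·41 + 12
41 = 3·12 + 5
12 = 2·5 + 2
5 = 2·2 + 1
2 = 2·1 + 0  (stop)
So 914/41 = [22; 3, 2, 2, 2].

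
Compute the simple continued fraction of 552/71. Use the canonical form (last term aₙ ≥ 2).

[7; 1, 3, 2, 3, 2]

552 = 7·71 + 55
71 = 1·55 + 16
55 = 3·16 + 7
16 = 2·7 + 2
7 = 3·2 + 1
2 = 2·1 + 0  (stop)
So 552/71 = [7; 1, 3, 2, 3, 2].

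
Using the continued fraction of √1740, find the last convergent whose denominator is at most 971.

30409/729

√1740 = [41; 1, 2, 2, 20, 2, 2, 1, 82, …] (period length 8).
Convergents:
  p_0/q_0 = 41/1
  p_1/q_1 = 42/1
  p_2/q_2 = 125/3
  p_3/q_3 = 292/7
  p_4/q_4 = 5965/143
  p_5/q_5 = 12222/293
  p_6/q_6 = 30409/729
  p_7/q_7 = 42631/1022
q_6 = 729 ≤ 971 < 1022 = q_7, so the answer is 30409/729.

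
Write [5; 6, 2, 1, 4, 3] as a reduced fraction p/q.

1475/286

Fold from the inside: start with 3/1.
  4 + 1/3 = 13/3
  1 + 3/13 = 16/13
  2 + 13/16 = 45/16
  6 + 16/45 = 286/45
  5 + 45/286 = 1475/286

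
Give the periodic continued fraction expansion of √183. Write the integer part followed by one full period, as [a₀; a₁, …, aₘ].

a₀ = ⌊√183⌋ = 13.

[13; 1, 1, 8, 1, 1, 26]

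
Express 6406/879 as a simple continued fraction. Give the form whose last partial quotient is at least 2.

6406 = 7·879 + 253
879 = 3·253 + 120
253 = 2·120 + 13
120 = 9·13 + 3
13 = 4·3 + 1
3 = 3·1 + 0  (stop)
So 6406/879 = [7; 3, 2, 9, 4, 3].

[7; 3, 2, 9, 4, 3]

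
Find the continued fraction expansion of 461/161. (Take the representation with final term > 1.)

[2; 1, 6, 3, 7]

461 = 2·161 + 139
161 = 1·139 + 22
139 = 6·22 + 7
22 = 3·7 + 1
7 = 7·1 + 0  (stop)
So 461/161 = [2; 1, 6, 3, 7].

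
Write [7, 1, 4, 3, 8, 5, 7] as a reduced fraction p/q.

38279/4900

Fold from the inside: start with 7/1.
  5 + 1/7 = 36/7
  8 + 7/36 = 295/36
  3 + 36/295 = 921/295
  4 + 295/921 = 3979/921
  1 + 921/3979 = 4900/3979
  7 + 3979/4900 = 38279/4900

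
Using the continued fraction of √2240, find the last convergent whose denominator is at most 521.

10081/213

√2240 = [47; 3, 23, 3, 94, …] (period length 4).
Convergents:
  p_0/q_0 = 47/1
  p_1/q_1 = 142/3
  p_2/q_2 = 3313/70
  p_3/q_3 = 10081/213
  p_4/q_4 = 950927/20092
q_3 = 213 ≤ 521 < 20092 = q_4, so the answer is 10081/213.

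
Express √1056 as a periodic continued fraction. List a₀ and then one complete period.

a₀ = ⌊√1056⌋ = 32.
With m₀=0, d₀=1 and mₖ₊₁ = dₖaₖ − mₖ, dₖ₊₁ = (n − mₖ₊₁²)/dₖ, aₖ₊₁ = ⌊(a₀+mₖ₊₁)/dₖ₊₁⌋:
  k=1: m=32, d=32, a=2
  k=2: m=32, d=1, a=64
d=1 and a=2a₀=64 at k=2, so the next step gives (m, d) = (32, 32) again — its k=1 value — and the period has length 2.

[32; 2, 64]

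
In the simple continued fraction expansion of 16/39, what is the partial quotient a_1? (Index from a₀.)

16 = 0·39 + 16   →  a_0 = 0
39 = 2·16 + 7   →  a_1 = 2

2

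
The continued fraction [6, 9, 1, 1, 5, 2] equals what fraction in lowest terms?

Fold from the inside: start with 2/1.
  5 + 1/2 = 11/2
  1 + 2/11 = 13/11
  1 + 11/13 = 24/13
  9 + 13/24 = 229/24
  6 + 24/229 = 1398/229

1398/229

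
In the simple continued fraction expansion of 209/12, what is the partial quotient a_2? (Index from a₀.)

2

209 = 17·12 + 5   →  a_0 = 17
12 = 2·5 + 2   →  a_1 = 2
5 = 2·2 + 1   →  a_2 = 2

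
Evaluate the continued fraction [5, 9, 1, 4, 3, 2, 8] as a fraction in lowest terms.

15617/3061

Fold from the inside: start with 8/1.
  2 + 1/8 = 17/8
  3 + 8/17 = 59/17
  4 + 17/59 = 253/59
  1 + 59/253 = 312/253
  9 + 253/312 = 3061/312
  5 + 312/3061 = 15617/3061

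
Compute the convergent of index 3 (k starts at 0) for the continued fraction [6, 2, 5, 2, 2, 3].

Using pₖ = aₖpₖ₋₁ + pₖ₋₂, qₖ = aₖqₖ₋₁ + qₖ₋₂ (with p₋₁=1, p₋₂=0, q₋₁=0, q₋₂=1):
  k=0: a=6, p=6, q=1
  k=1: a=2, p=13, q=2
  k=2: a=5, p=71, q=11
  k=3: a=2, p=155, q=24

155/24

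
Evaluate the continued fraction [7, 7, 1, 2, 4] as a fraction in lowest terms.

713/100

Fold from the inside: start with 4/1.
  2 + 1/4 = 9/4
  1 + 4/9 = 13/9
  7 + 9/13 = 100/13
  7 + 13/100 = 713/100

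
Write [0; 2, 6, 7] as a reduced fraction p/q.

Using pₖ = aₖpₖ₋₁ + pₖ₋₂ and qₖ = aₖqₖ₋₁ + qₖ₋₂:
  k=0: a=0, p=0, q=1
  k=1: a=2, p=1, q=2
  k=2: a=6, p=6, q=13
  k=3: a=7, p=43, q=93

43/93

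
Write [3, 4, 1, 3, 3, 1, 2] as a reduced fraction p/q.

719/224

Fold from the inside: start with 2/1.
  1 + 1/2 = 3/2
  3 + 2/3 = 11/3
  3 + 3/11 = 36/11
  1 + 11/36 = 47/36
  4 + 36/47 = 224/47
  3 + 47/224 = 719/224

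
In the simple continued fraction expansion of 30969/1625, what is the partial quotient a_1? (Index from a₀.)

30969 = 19·1625 + 94   →  a_0 = 19
1625 = 17·94 + 27   →  a_1 = 17

17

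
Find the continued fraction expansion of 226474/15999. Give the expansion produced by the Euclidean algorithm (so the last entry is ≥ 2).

226474 = 14*15999 + 2488
15999 = 6*2488 + 1071
2488 = 2*1071 + 346
1071 = 3*346 + 33
346 = 10*33 + 16
33 = 2*16 + 1
16 = 16*1 + 0  (stop)
So 226474/15999 = [14; 6, 2, 3, 10, 2, 16].

[14; 6, 2, 3, 10, 2, 16]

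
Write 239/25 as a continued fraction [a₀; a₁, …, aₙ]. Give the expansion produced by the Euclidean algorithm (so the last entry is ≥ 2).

[9; 1, 1, 3, 1, 2]

239 = 9·25 + 14
25 = 1·14 + 11
14 = 1·11 + 3
11 = 3·3 + 2
3 = 1·2 + 1
2 = 2·1 + 0  (stop)
So 239/25 = [9; 1, 1, 3, 1, 2].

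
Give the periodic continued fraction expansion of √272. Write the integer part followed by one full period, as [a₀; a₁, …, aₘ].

[16; 2, 32]

a₀ = ⌊√272⌋ = 16.
With m₀=0, d₀=1 and mₖ₊₁ = dₖaₖ − mₖ, dₖ₊₁ = (n − mₖ₊₁²)/dₖ, aₖ₊₁ = ⌊(a₀+mₖ₊₁)/dₖ₊₁⌋:
  k=1: m=16, d=16, a=2
  k=2: m=16, d=1, a=32
d=1 and a=2a₀=32 at k=2, so the next step gives (m, d) = (16, 16) again — its k=1 value — and the period has length 2.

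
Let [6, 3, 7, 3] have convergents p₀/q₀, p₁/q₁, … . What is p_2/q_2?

139/22

Using pₖ = aₖpₖ₋₁ + pₖ₋₂, qₖ = aₖqₖ₋₁ + qₖ₋₂ (with p₋₁=1, p₋₂=0, q₋₁=0, q₋₂=1):
  k=0: a=6, p=6, q=1
  k=1: a=3, p=19, q=3
  k=2: a=7, p=139, q=22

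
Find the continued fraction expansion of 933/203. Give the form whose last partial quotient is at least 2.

933 = 4·203 + 121
203 = 1·121 + 82
121 = 1·82 + 39
82 = 2·39 + 4
39 = 9·4 + 3
4 = 1·3 + 1
3 = 3·1 + 0  (stop)
So 933/203 = [4; 1, 1, 2, 9, 1, 3].

[4; 1, 1, 2, 9, 1, 3]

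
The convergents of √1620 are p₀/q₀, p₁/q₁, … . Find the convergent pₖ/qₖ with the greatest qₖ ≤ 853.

12920/321

√1620 = [40; 4, 80, …] (period length 2).
Convergents:
  p_0/q_0 = 40/1
  p_1/q_1 = 161/4
  p_2/q_2 = 12920/321
  p_3/q_3 = 51841/1288
q_2 = 321 ≤ 853 < 1288 = q_3, so the answer is 12920/321.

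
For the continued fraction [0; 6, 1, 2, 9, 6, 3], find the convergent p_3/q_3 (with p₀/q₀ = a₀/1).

Using pₖ = aₖpₖ₋₁ + pₖ₋₂, qₖ = aₖqₖ₋₁ + qₖ₋₂ (with p₋₁=1, p₋₂=0, q₋₁=0, q₋₂=1):
  k=0: a=0, p=0, q=1
  k=1: a=6, p=1, q=6
  k=2: a=1, p=1, q=7
  k=3: a=2, p=3, q=20

3/20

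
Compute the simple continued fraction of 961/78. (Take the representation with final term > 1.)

[12; 3, 8, 3]

961 = 12*78 + 25
78 = 3*25 + 3
25 = 8*3 + 1
3 = 3*1 + 0  (stop)
So 961/78 = [12; 3, 8, 3].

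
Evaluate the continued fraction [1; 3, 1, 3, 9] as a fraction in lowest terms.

176/139

Using pₖ = aₖpₖ₋₁ + pₖ₋₂ and qₖ = aₖqₖ₋₁ + qₖ₋₂:
  k=0: a=1, p=1, q=1
  k=1: a=3, p=4, q=3
  k=2: a=1, p=5, q=4
  k=3: a=3, p=19, q=15
  k=4: a=9, p=176, q=139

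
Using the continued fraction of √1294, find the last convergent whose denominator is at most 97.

1295/36

√1294 = [35; 1, 34, 1, 70, …] (period length 4).
Convergents:
  p_0/q_0 = 35/1
  p_1/q_1 = 36/1
  p_2/q_2 = 1259/35
  p_3/q_3 = 1295/36
  p_4/q_4 = 91909/2555
q_3 = 36 ≤ 97 < 2555 = q_4, so the answer is 1295/36.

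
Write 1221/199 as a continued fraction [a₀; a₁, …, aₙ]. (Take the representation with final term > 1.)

[6; 7, 2, 1, 2, 3]

1221 = 6*199 + 27
199 = 7*27 + 10
27 = 2*10 + 7
10 = 1*7 + 3
7 = 2*3 + 1
3 = 3*1 + 0  (stop)
So 1221/199 = [6; 7, 2, 1, 2, 3].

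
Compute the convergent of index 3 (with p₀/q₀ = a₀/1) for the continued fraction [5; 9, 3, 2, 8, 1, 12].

332/65

Using pₖ = aₖpₖ₋₁ + pₖ₋₂, qₖ = aₖqₖ₋₁ + qₖ₋₂ (with p₋₁=1, p₋₂=0, q₋₁=0, q₋₂=1):
  k=0: a=5, p=5, q=1
  k=1: a=9, p=46, q=9
  k=2: a=3, p=143, q=28
  k=3: a=2, p=332, q=65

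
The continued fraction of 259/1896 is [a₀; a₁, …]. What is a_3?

8

259 = 0·1896 + 259   →  a_0 = 0
1896 = 7·259 + 83   →  a_1 = 7
259 = 3·83 + 10   →  a_2 = 3
83 = 8·10 + 3   →  a_3 = 8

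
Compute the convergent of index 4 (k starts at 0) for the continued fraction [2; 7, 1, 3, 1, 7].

83/39

Using pₖ = aₖpₖ₋₁ + pₖ₋₂, qₖ = aₖqₖ₋₁ + qₖ₋₂ (with p₋₁=1, p₋₂=0, q₋₁=0, q₋₂=1):
  k=0: a=2, p=2, q=1
  k=1: a=7, p=15, q=7
  k=2: a=1, p=17, q=8
  k=3: a=3, p=66, q=31
  k=4: a=1, p=83, q=39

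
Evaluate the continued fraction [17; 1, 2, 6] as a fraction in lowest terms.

Fold from the inside: start with 6/1.
  2 + 1/6 = 13/6
  1 + 6/13 = 19/13
  17 + 13/19 = 336/19

336/19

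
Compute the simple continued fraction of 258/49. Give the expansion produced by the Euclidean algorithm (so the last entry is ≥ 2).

258 = 5·49 + 13
49 = 3·13 + 10
13 = 1·10 + 3
10 = 3·3 + 1
3 = 3·1 + 0  (stop)
So 258/49 = [5; 3, 1, 3, 3].

[5; 3, 1, 3, 3]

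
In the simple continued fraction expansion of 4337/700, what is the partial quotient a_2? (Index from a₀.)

9

4337 = 6·700 + 137   →  a_0 = 6
700 = 5·137 + 15   →  a_1 = 5
137 = 9·15 + 2   →  a_2 = 9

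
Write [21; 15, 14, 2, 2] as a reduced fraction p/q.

22857/1085

Using pₖ = aₖpₖ₋₁ + pₖ₋₂ and qₖ = aₖqₖ₋₁ + qₖ₋₂:
  k=0: a=21, p=21, q=1
  k=1: a=15, p=316, q=15
  k=2: a=14, p=4445, q=211
  k=3: a=2, p=9206, q=437
  k=4: a=2, p=22857, q=1085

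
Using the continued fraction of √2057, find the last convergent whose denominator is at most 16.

√2057 = [45; 2, 1, 4, 1, 2, 90, …] (period length 6).
Convergents:
  p_0/q_0 = 45/1
  p_1/q_1 = 91/2
  p_2/q_2 = 136/3
  p_3/q_3 = 635/14
  p_4/q_4 = 771/17
q_3 = 14 ≤ 16 < 17 = q_4, so the answer is 635/14.

635/14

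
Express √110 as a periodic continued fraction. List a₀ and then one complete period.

[10; 2, 20]

a₀ = ⌊√110⌋ = 10.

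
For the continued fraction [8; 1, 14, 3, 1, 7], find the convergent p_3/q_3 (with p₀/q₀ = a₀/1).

411/46

Using pₖ = aₖpₖ₋₁ + pₖ₋₂, qₖ = aₖqₖ₋₁ + qₖ₋₂ (with p₋₁=1, p₋₂=0, q₋₁=0, q₋₂=1):
  k=0: a=8, p=8, q=1
  k=1: a=1, p=9, q=1
  k=2: a=14, p=134, q=15
  k=3: a=3, p=411, q=46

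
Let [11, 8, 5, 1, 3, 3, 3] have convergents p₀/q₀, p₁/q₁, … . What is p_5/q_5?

Using pₖ = aₖpₖ₋₁ + pₖ₋₂, qₖ = aₖqₖ₋₁ + qₖ₋₂ (with p₋₁=1, p₋₂=0, q₋₁=0, q₋₂=1):
  k=0: a=11, p=11, q=1
  k=1: a=8, p=89, q=8
  k=2: a=5, p=456, q=41
  k=3: a=1, p=545, q=49
  k=4: a=3, p=2091, q=188
  k=5: a=3, p=6818, q=613

6818/613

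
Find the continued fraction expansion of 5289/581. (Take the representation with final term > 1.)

[9; 9, 1, 2, 6, 3]

5289 = 9·581 + 60
581 = 9·60 + 41
60 = 1·41 + 19
41 = 2·19 + 3
19 = 6·3 + 1
3 = 3·1 + 0  (stop)
So 5289/581 = [9; 9, 1, 2, 6, 3].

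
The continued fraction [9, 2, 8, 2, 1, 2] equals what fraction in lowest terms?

1345/142

Using pₖ = aₖpₖ₋₁ + pₖ₋₂ and qₖ = aₖqₖ₋₁ + qₖ₋₂:
  k=0: a=9, p=9, q=1
  k=1: a=2, p=19, q=2
  k=2: a=8, p=161, q=17
  k=3: a=2, p=341, q=36
  k=4: a=1, p=502, q=53
  k=5: a=2, p=1345, q=142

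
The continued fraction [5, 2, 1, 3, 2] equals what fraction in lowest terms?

Fold from the inside: start with 2/1.
  3 + 1/2 = 7/2
  1 + 2/7 = 9/7
  2 + 7/9 = 25/9
  5 + 9/25 = 134/25

134/25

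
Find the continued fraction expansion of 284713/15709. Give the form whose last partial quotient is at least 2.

284713 = 18·15709 + 1951
15709 = 8·1951 + 101
1951 = 19·101 + 32
101 = 3·32 + 5
32 = 6·5 + 2
5 = 2·2 + 1
2 = 2·1 + 0  (stop)
So 284713/15709 = [18; 8, 19, 3, 6, 2, 2].

[18; 8, 19, 3, 6, 2, 2]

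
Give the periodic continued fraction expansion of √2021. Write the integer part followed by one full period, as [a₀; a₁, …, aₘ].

a₀ = ⌊√2021⌋ = 44.
With m₀=0, d₀=1 and mₖ₊₁ = dₖaₖ − mₖ, dₖ₊₁ = (n − mₖ₊₁²)/dₖ, aₖ₊₁ = ⌊(a₀+mₖ₊₁)/dₖ₊₁⌋:
  k=1: m=44, d=85, a=1
  k=2: m=41, d=4, a=21
  k=3: m=43, d=43, a=2
  k=4: m=43, d=4, a=21
  k=5: m=41, d=85, a=1
  k=6: m=44, d=1, a=88
d=1 and a=2a₀=88 at k=6, so the next step gives (m, d) = (44, 85) again — its k=1 value — and the period has length 6.

[44; 1, 21, 2, 21, 1, 88]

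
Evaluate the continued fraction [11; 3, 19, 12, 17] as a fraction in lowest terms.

135263/11941

Using pₖ = aₖpₖ₋₁ + pₖ₋₂ and qₖ = aₖqₖ₋₁ + qₖ₋₂:
  k=0: a=11, p=11, q=1
  k=1: a=3, p=34, q=3
  k=2: a=19, p=657, q=58
  k=3: a=12, p=7918, q=699
  k=4: a=17, p=135263, q=11941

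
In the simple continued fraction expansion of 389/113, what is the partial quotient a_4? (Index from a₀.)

5

389 = 3·113 + 50   →  a_0 = 3
113 = 2·50 + 13   →  a_1 = 2
50 = 3·13 + 11   →  a_2 = 3
13 = 1·11 + 2   →  a_3 = 1
11 = 5·2 + 1   →  a_4 = 5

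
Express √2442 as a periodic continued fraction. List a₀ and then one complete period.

a₀ = ⌊√2442⌋ = 49.
With m₀=0, d₀=1 and mₖ₊₁ = dₖaₖ − mₖ, dₖ₊₁ = (n − mₖ₊₁²)/dₖ, aₖ₊₁ = ⌊(a₀+mₖ₊₁)/dₖ₊₁⌋:
  k=1: m=49, d=41, a=2
  k=2: m=33, d=33, a=2
  k=3: m=33, d=41, a=2
  k=4: m=49, d=1, a=98
d=1 and a=2a₀=98 at k=4, so the next step gives (m, d) = (49, 41) again — its k=1 value — and the period has length 4.

[49; 2, 2, 2, 98]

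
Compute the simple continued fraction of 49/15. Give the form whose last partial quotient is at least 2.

49 = 3×15 + 4
15 = 3×4 + 3
4 = 1×3 + 1
3 = 3×1 + 0  (stop)
So 49/15 = [3; 3, 1, 3].

[3; 3, 1, 3]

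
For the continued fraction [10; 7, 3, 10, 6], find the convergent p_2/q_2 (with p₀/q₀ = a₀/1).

Using pₖ = aₖpₖ₋₁ + pₖ₋₂, qₖ = aₖqₖ₋₁ + qₖ₋₂ (with p₋₁=1, p₋₂=0, q₋₁=0, q₋₂=1):
  k=0: a=10, p=10, q=1
  k=1: a=7, p=71, q=7
  k=2: a=3, p=223, q=22

223/22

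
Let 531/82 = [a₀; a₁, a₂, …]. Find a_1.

531 = 6·82 + 39   →  a_0 = 6
82 = 2·39 + 4   →  a_1 = 2

2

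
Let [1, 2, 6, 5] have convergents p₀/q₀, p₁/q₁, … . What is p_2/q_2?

Using pₖ = aₖpₖ₋₁ + pₖ₋₂, qₖ = aₖqₖ₋₁ + qₖ₋₂ (with p₋₁=1, p₋₂=0, q₋₁=0, q₋₂=1):
  k=0: a=1, p=1, q=1
  k=1: a=2, p=3, q=2
  k=2: a=6, p=19, q=13

19/13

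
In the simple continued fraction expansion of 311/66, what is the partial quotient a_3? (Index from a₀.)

311 = 4·66 + 47   →  a_0 = 4
66 = 1·47 + 19   →  a_1 = 1
47 = 2·19 + 9   →  a_2 = 2
19 = 2·9 + 1   →  a_3 = 2

2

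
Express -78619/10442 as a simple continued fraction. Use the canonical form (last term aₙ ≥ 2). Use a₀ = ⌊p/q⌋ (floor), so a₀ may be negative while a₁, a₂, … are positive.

[-8; 2, 8, 11, 2, 8, 3]

-78619 = -8·10442 + 4917
10442 = 2·4917 + 608
4917 = 8·608 + 53
608 = 11·53 + 25
53 = 2·25 + 3
25 = 8·3 + 1
3 = 3·1 + 0  (stop)
So -78619/10442 = [-8; 2, 8, 11, 2, 8, 3].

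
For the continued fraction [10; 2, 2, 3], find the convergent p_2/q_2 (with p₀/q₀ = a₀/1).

Using pₖ = aₖpₖ₋₁ + pₖ₋₂, qₖ = aₖqₖ₋₁ + qₖ₋₂ (with p₋₁=1, p₋₂=0, q₋₁=0, q₋₂=1):
  k=0: a=10, p=10, q=1
  k=1: a=2, p=21, q=2
  k=2: a=2, p=52, q=5

52/5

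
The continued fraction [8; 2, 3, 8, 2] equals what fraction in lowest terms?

1037/123

Fold from the inside: start with 2/1.
  8 + 1/2 = 17/2
  3 + 2/17 = 53/17
  2 + 17/53 = 123/53
  8 + 53/123 = 1037/123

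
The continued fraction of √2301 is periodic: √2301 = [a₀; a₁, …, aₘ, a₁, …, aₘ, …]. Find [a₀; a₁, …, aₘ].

a₀ = ⌊√2301⌋ = 47.
With m₀=0, d₀=1 and mₖ₊₁ = dₖaₖ − mₖ, dₖ₊₁ = (n − mₖ₊₁²)/dₖ, aₖ₊₁ = ⌊(a₀+mₖ₊₁)/dₖ₊₁⌋:
  k=1: m=47, d=92, a=1
  k=2: m=45, d=3, a=30
  k=3: m=45, d=92, a=1
  k=4: m=47, d=1, a=94
d=1 and a=2a₀=94 at k=4, so the next step gives (m, d) = (47, 92) again — its k=1 value — and the period has length 4.

[47; 1, 30, 1, 94]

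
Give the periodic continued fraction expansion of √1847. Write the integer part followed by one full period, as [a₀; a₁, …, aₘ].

[42; 1, 41, 1, 84]

a₀ = ⌊√1847⌋ = 42.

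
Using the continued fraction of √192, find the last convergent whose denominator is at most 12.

97/7

√192 = [13; 1, 5, 1, 26, …] (period length 4).
Convergents:
  p_0/q_0 = 13/1
  p_1/q_1 = 14/1
  p_2/q_2 = 83/6
  p_3/q_3 = 97/7
  p_4/q_4 = 2605/188
q_3 = 7 ≤ 12 < 188 = q_4, so the answer is 97/7.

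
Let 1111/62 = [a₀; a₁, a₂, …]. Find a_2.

1111 = 17·62 + 57   →  a_0 = 17
62 = 1·57 + 5   →  a_1 = 1
57 = 11·5 + 2   →  a_2 = 11

11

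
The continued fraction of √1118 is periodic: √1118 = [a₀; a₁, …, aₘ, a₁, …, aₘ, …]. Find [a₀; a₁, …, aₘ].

a₀ = ⌊√1118⌋ = 33.
With m₀=0, d₀=1 and mₖ₊₁ = dₖaₖ − mₖ, dₖ₊₁ = (n − mₖ₊₁²)/dₖ, aₖ₊₁ = ⌊(a₀+mₖ₊₁)/dₖ₊₁⌋:
  k=1: m=33, d=29, a=2
  k=2: m=25, d=17, a=3
  k=3: m=26, d=26, a=2
  k=4: m=26, d=17, a=3
  k=5: m=25, d=29, a=2
  k=6: m=33, d=1, a=66
d=1 and a=2a₀=66 at k=6, so the next step gives (m, d) = (33, 29) again — its k=1 value — and the period has length 6.

[33; 2, 3, 2, 3, 2, 66]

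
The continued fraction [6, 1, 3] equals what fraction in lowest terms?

Using pₖ = aₖpₖ₋₁ + pₖ₋₂ and qₖ = aₖqₖ₋₁ + qₖ₋₂:
  k=0: a=6, p=6, q=1
  k=1: a=1, p=7, q=1
  k=2: a=3, p=27, q=4

27/4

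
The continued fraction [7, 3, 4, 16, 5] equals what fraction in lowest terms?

Fold from the inside: start with 5/1.
  16 + 1/5 = 81/5
  4 + 5/81 = 329/81
  3 + 81/329 = 1068/329
  7 + 329/1068 = 7805/1068

7805/1068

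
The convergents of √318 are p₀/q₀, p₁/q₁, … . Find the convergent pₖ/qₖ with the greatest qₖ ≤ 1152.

√318 = [17; 1, 4, 1, 34, …] (period length 4).
Convergents:
  p_0/q_0 = 17/1
  p_1/q_1 = 18/1
  p_2/q_2 = 89/5
  p_3/q_3 = 107/6
  p_4/q_4 = 3727/209
  p_5/q_5 = 3834/215
  p_6/q_6 = 19063/1069
  p_7/q_7 = 22897/1284
q_6 = 1069 ≤ 1152 < 1284 = q_7, so the answer is 19063/1069.

19063/1069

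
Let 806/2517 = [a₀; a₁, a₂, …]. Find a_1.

806 = 0·2517 + 806   →  a_0 = 0
2517 = 3·806 + 99   →  a_1 = 3

3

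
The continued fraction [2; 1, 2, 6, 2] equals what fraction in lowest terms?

110/41

Fold from the inside: start with 2/1.
  6 + 1/2 = 13/2
  2 + 2/13 = 28/13
  1 + 13/28 = 41/28
  2 + 28/41 = 110/41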